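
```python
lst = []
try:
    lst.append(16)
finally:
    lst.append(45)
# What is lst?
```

Step-by-step execution trace:
1. try: `lst.append(16)` → lst = [16].
2. The try body completes without raising.
3. finally always runs: `lst.append(45)` → lst = [16, 45].
Result: [16, 45]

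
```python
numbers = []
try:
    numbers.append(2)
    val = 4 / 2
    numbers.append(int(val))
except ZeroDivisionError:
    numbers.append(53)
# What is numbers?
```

Step-by-step execution trace:
1. try: `numbers.append(2)` → numbers = [2].
2. `val = 4 / 2` → val = 2.0. No exception raised.
3. `numbers.append(int(val))` → numbers = [2, 2].
4. `except ZeroDivisionError` is skipped (no exception was raised).
Result: [2, 2]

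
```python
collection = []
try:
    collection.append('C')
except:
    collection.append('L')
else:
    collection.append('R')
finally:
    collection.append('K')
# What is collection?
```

Step-by-step execution trace:
1. try: `collection.append('C')` → collection = ['C']. No exception raised.
2. `except` is skipped.
3. `else` runs: `collection.append('R')` → collection = ['C', 'R'].
4. `finally` always runs: `collection.append('K')` → collection = ['C', 'R', 'K'].
Result: ['C', 'R', 'K']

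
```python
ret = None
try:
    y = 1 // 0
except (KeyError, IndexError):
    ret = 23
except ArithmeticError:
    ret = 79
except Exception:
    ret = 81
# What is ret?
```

Step-by-step execution trace:
1. `y = 1 // 0` raises ZeroDivisionError.
2. `except (KeyError, IndexError)` does not match ZeroDivisionError; skipped.
3. `except ArithmeticError` matches (ZeroDivisionError is a subclass of ArithmeticError) → ret = 79.
4. `except Exception` is not reached.
Result: 79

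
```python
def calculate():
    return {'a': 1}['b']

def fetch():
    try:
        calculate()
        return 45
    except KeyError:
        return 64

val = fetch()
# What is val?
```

Step-by-step execution trace:
1. `fetch()` calls `calculate()`.
2. `calculate()` evaluates `{'a': 1}['b']`, which raises KeyError; it propagates to the caller.
3. `return 45` is not reached.
4. `except KeyError` in fetch matches → returns 64.
5. val = 64.
Result: 64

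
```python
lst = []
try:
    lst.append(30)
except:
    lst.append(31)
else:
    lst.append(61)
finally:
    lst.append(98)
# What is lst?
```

Step-by-step execution trace:
1. try: `lst.append(30)` → lst = [30]. No exception raised.
2. `except` is skipped.
3. `else` runs: `lst.append(61)` → lst = [30, 61].
4. `finally` always runs: `lst.append(98)` → lst = [30, 61, 98].
Result: [30, 61, 98]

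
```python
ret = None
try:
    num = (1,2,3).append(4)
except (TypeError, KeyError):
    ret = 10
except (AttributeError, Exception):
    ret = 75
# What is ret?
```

Step-by-step execution trace:
1. `num = (1,2,3).append(4)` raises AttributeError.
2. `except (TypeError, KeyError)` does not match AttributeError; skipped.
3. `except (AttributeError, Exception)` matches (AttributeError is in the tuple) → ret = 75.
Result: 75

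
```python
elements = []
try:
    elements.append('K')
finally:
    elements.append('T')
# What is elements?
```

Step-by-step execution trace:
1. try: `elements.append('K')` → elements = ['K'].
2. The try body completes without raising.
3. finally always runs: `elements.append('T')` → elements = ['K', 'T'].
Result: ['K', 'T']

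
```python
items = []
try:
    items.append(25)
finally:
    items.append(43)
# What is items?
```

Step-by-step execution trace:
1. try: `items.append(25)` → items = [25].
2. The try body completes without raising.
3. finally always runs: `items.append(43)` → items = [25, 43].
Result: [25, 43]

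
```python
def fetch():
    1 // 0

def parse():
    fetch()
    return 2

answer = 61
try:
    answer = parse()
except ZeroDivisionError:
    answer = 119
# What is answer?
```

Step-by-step execution trace:
1. answer starts at 61.
2. try: `parse()` calls `fetch()`.
3. `fetch()` evaluates `1 // 0`, which raises ZeroDivisionError; it propagates through parse (uncaught).
4. `return 2` in parse is not reached; the assignment to answer does not complete.
5. `except ZeroDivisionError` matches → answer = 119.
Result: 119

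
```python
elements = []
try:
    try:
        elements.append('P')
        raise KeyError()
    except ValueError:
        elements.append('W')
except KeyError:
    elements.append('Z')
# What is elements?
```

Step-by-step execution trace:
1. Inner try: `elements.append('P')` → elements = ['P'].
2. `raise KeyError()` raises KeyError.
3. Inner `except ValueError` does not match KeyError; exception propagates to outer try.
4. Outer `except KeyError` matches → `elements.append('Z')` → elements = ['P', 'Z'].
Result: ['P', 'Z']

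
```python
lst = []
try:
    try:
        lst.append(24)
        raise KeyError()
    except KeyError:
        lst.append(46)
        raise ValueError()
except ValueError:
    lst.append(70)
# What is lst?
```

Step-by-step execution trace:
1. Inner try: `lst.append(24)` → lst = [24].
2. `raise KeyError()` raises KeyError.
3. Inner `except KeyError` matches → `lst.append(46)` → lst = [24, 46].
4. `raise ValueError()` raises ValueError; propagates to outer try.
5. Outer `except ValueError` matches → `lst.append(70)` → lst = [24, 46, 70].
Result: [24, 46, 70]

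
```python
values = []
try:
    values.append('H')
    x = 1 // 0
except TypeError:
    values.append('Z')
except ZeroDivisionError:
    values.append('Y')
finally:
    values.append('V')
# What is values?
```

Step-by-step execution trace:
1. try: `values.append('H')` → values = ['H'].
2. `x = 1 // 0` raises ZeroDivisionError.
3. `except TypeError` does not match ZeroDivisionError; skipped.
4. `except ZeroDivisionError` matches → `values.append('Y')` → values = ['H', 'Y'].
5. finally always runs: `values.append('V')` → values = ['H', 'Y', 'V'].
Result: ['H', 'Y', 'V']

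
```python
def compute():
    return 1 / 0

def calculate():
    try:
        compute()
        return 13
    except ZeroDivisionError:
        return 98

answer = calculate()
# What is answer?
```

Step-by-step execution trace:
1. `calculate()` calls `compute()`.
2. `compute()` evaluates `1 / 0`, which raises ZeroDivisionError; it propagates to the caller.
3. `return 13` is not reached.
4. `except ZeroDivisionError` in calculate matches → returns 98.
5. answer = 98.
Result: 98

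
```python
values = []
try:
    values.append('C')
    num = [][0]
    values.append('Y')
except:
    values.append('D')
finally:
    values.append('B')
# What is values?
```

Step-by-step execution trace:
1. try: `values.append('C')` → values = ['C'].
2. `num = [][0]` raises IndexError; `values.append('Y')` is not reached.
3. bare `except` matches → `values.append('D')` → values = ['C', 'D'].
4. finally always runs: `values.append('B')` → values = ['C', 'D', 'B'].
Result: ['C', 'D', 'B']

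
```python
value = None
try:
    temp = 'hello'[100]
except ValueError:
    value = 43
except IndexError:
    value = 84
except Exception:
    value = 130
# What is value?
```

Step-by-step execution trace:
1. `temp = 'hello'[100]` raises IndexError.
2. `except ValueError` does not match IndexError; skipped.
3. `except IndexError` matches → value = 84.
4. Remaining except clauses are skipped.
Result: 84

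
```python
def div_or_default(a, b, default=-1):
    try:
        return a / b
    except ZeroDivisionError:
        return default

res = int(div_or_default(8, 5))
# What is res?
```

Step-by-step execution trace:
1. `div_or_default(8, 5)` enters try: `return 8 / 5` → returns 1.6. No exception raised.
2. `except ZeroDivisionError` is skipped.
3. `int(1.6)` → 1 → res = 1.
Result: 1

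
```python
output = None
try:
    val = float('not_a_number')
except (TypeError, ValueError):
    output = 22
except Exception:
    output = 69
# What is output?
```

Step-by-step execution trace:
1. `val = float('not_a_number')` raises ValueError.
2. `except (TypeError, ValueError)` matches (ValueError is in the tuple) → output = 22.
3. `except Exception` is not reached.
Result: 22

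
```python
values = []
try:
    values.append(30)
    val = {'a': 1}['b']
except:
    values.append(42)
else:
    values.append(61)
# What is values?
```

Step-by-step execution trace:
1. try: `values.append(30)` → values = [30].
2. `val = {'a': 1}['b']` raises KeyError.
3. bare `except` matches → `values.append(42)` → values = [30, 42].
4. `else` is skipped (an exception was raised).
Result: [30, 42]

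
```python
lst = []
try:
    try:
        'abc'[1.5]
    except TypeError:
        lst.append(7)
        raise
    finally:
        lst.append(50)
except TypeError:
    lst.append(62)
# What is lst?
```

Step-by-step execution trace:
1. Inner try: `'abc'[1.5]` raises TypeError.
2. Inner `except TypeError` matches → `lst.append(7)` → lst = [7].
3. bare `raise` re-raises TypeError.
4. Inner `finally` runs during unwinding: `lst.append(50)` → lst = [7, 50].
5. Outer `except TypeError` matches → `lst.append(62)` → lst = [7, 50, 62].
Result: [7, 50, 62]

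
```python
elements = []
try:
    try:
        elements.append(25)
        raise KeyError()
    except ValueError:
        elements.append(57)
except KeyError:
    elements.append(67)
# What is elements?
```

Step-by-step execution trace:
1. Inner try: `elements.append(25)` → elements = [25].
2. `raise KeyError()` raises KeyError.
3. Inner `except ValueError` does not match KeyError; exception propagates to outer try.
4. Outer `except KeyError` matches → `elements.append(67)` → elements = [25, 67].
Result: [25, 67]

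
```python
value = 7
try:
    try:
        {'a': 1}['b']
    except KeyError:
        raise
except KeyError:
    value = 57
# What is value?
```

Step-by-step execution trace:
1. Inner try: `{'a': 1}['b']` raises KeyError.
2. Inner `except KeyError` matches; bare `raise` re-raises the same KeyError.
3. Outer `except KeyError` matches → value = 57.
Result: 57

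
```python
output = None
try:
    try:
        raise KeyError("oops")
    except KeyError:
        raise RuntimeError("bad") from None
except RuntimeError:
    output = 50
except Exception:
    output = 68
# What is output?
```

Step-by-step execution trace:
1. Inner try raises KeyError; inner `except KeyError` catches it.
2. `raise RuntimeError(...) from None` raises RuntimeError (from None suppresses __context__, but the active exception is still RuntimeError).
3. Outer `except RuntimeError` matches → output = 50.
4. `except Exception` is not reached.
Result: 50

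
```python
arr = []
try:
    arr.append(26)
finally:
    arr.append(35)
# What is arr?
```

Step-by-step execution trace:
1. try: `arr.append(26)` → arr = [26].
2. The try body completes without raising.
3. finally always runs: `arr.append(35)` → arr = [26, 35].
Result: [26, 35]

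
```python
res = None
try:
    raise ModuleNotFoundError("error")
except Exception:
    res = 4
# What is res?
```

Step-by-step execution trace:
1. `raise ModuleNotFoundError(...)` raises ModuleNotFoundError.
2. `except Exception` matches (ModuleNotFoundError is a subclass of Exception) → res = 4.
Result: 4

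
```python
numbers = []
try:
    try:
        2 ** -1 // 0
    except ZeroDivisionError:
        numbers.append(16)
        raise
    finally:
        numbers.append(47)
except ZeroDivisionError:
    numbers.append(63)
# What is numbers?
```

Step-by-step execution trace:
1. Inner try: `2 ** -1 // 0` raises ZeroDivisionError.
2. Inner `except ZeroDivisionError` matches → `numbers.append(16)` → numbers = [16].
3. bare `raise` re-raises ZeroDivisionError.
4. Inner `finally` runs during unwinding: `numbers.append(47)` → numbers = [16, 47].
5. Outer `except ZeroDivisionError` matches → `numbers.append(63)` → numbers = [16, 47, 63].
Result: [16, 47, 63]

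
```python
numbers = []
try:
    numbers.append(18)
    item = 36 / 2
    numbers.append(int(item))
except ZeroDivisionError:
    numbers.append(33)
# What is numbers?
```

Step-by-step execution trace:
1. try: `numbers.append(18)` → numbers = [18].
2. `item = 36 / 2` → item = 18.0. No exception raised.
3. `numbers.append(int(item))` → numbers = [18, 18].
4. `except ZeroDivisionError` is skipped (no exception was raised).
Result: [18, 18]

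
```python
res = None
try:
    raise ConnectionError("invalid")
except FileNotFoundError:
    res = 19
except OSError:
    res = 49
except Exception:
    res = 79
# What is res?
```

Step-by-step execution trace:
1. `raise ConnectionError(...)` raises ConnectionError.
2. `except FileNotFoundError` does not match (ConnectionError is not a subclass of FileNotFoundError); skipped.
3. `except OSError` matches (ConnectionError is a subclass of OSError) → res = 49.
4. `except Exception` is not reached.
Result: 49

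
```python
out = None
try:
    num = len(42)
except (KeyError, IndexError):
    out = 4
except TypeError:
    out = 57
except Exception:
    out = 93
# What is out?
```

Step-by-step execution trace:
1. `num = len(42)` raises TypeError.
2. `except (KeyError, IndexError)` does not match TypeError; skipped.
3. `except TypeError` matches (exact type match) → out = 57.
4. `except Exception` is not reached.
Result: 57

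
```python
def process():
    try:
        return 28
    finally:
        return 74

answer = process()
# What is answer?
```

Step-by-step execution trace:
1. `process()` enters try: `return 28` sets pending return value 28.
2. Before returning, `finally: return 74` runs and overrides the pending return.
3. process() returns 74 → answer = 74.
Result: 74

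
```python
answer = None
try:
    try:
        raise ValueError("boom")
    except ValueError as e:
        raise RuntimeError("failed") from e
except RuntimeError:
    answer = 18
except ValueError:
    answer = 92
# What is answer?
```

Step-by-step execution trace:
1. Inner try raises ValueError; inner `except ValueError as e` catches it.
2. `raise RuntimeError(...) from e` raises RuntimeError (ValueError is attached as __cause__, but only RuntimeError is active).
3. Outer `except RuntimeError` matches → answer = 18.
4. `except ValueError` is not reached.
Result: 18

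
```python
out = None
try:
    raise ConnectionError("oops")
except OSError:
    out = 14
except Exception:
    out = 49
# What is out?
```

Step-by-step execution trace:
1. `raise ConnectionError(...)` raises ConnectionError.
2. `except OSError` matches (ConnectionError is a subclass of OSError) → out = 14.
3. `except Exception` is not reached.
Result: 14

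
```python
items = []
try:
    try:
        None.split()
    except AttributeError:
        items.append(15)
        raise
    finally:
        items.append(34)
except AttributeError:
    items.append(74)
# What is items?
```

Step-by-step execution trace:
1. Inner try: `None.split()` raises AttributeError.
2. Inner `except AttributeError` matches → `items.append(15)` → items = [15].
3. bare `raise` re-raises AttributeError.
4. Inner `finally` runs during unwinding: `items.append(34)` → items = [15, 34].
5. Outer `except AttributeError` matches → `items.append(74)` → items = [15, 34, 74].
Result: [15, 34, 74]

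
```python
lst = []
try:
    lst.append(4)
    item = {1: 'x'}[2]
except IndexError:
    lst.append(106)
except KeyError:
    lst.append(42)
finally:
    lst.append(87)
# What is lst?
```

Step-by-step execution trace:
1. try: `lst.append(4)` → lst = [4].
2. `item = {1: 'x'}[2]` raises KeyError.
3. `except IndexError` does not match KeyError; skipped.
4. `except KeyError` matches → `lst.append(42)` → lst = [4, 42].
5. finally always runs: `lst.append(87)` → lst = [4, 42, 87].
Result: [4, 42, 87]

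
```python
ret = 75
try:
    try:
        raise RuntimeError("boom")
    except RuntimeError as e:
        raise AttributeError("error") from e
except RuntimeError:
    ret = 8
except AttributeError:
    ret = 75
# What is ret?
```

Step-by-step execution trace:
1. Inner try raises RuntimeError; inner `except RuntimeError as e` catches it.
2. `raise AttributeError(...) from e` raises AttributeError (RuntimeError is attached as __cause__, but only AttributeError is active).
3. Outer `except RuntimeError` does not match AttributeError; skipped.
4. Outer `except AttributeError` matches → ret = 75.
Result: 75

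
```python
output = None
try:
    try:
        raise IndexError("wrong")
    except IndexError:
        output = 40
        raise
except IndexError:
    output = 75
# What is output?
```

Step-by-step execution trace:
1. Inner try: `raise IndexError("wrong")` raises IndexError.
2. Inner `except IndexError` matches → output = 40.
3. bare `raise` re-raises the same IndexError.
4. Outer `except IndexError` matches → output = 75.
Result: 75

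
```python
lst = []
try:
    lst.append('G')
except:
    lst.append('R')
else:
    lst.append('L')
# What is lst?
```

Step-by-step execution trace:
1. try: `lst.append('G')` → lst = ['G']. No exception raised.
2. `except` is skipped.
3. `else` runs (try completed without exception): `lst.append('L')` → lst = ['G', 'L'].
Result: ['G', 'L']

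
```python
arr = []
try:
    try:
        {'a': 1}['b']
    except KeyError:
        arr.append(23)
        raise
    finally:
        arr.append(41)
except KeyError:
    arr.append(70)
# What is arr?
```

Step-by-step execution trace:
1. Inner try: `{'a': 1}['b']` raises KeyError.
2. Inner `except KeyError` matches → `arr.append(23)` → arr = [23].
3. bare `raise` re-raises KeyError.
4. Inner `finally` runs during unwinding: `arr.append(41)` → arr = [23, 41].
5. Outer `except KeyError` matches → `arr.append(70)` → arr = [23, 41, 70].
Result: [23, 41, 70]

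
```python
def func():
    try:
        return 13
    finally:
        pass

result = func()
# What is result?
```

Step-by-step execution trace:
1. `func()` enters try: `return 13` sets pending return value 13.
2. Before returning, `finally: pass` runs (no effect).
3. func() returns 13 → result = 13.
Result: 13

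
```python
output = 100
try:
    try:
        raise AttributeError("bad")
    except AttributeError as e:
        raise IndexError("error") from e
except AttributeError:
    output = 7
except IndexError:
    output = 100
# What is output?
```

Step-by-step execution trace:
1. Inner try raises AttributeError; inner `except AttributeError as e` catches it.
2. `raise IndexError(...) from e` raises IndexError (AttributeError is attached as __cause__, but only IndexError is active).
3. Outer `except AttributeError` does not match IndexError; skipped.
4. Outer `except IndexError` matches → output = 100.
Result: 100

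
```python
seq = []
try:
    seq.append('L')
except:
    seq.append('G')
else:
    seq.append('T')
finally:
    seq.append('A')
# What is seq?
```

Step-by-step execution trace:
1. try: `seq.append('L')` → seq = ['L']. No exception raised.
2. `except` is skipped.
3. `else` runs: `seq.append('T')` → seq = ['L', 'T'].
4. `finally` always runs: `seq.append('A')` → seq = ['L', 'T', 'A'].
Result: ['L', 'T', 'A']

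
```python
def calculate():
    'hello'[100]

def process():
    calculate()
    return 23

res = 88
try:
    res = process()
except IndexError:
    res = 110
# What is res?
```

Step-by-step execution trace:
1. res starts at 88.
2. try: `process()` calls `calculate()`.
3. `calculate()` evaluates `'hello'[100]`, which raises IndexError; it propagates through process (uncaught).
4. `return 23` in process is not reached; the assignment to res does not complete.
5. `except IndexError` matches → res = 110.
Result: 110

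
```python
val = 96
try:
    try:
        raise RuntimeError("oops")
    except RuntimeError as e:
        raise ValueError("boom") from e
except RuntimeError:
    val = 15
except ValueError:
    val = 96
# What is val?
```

Step-by-step execution trace:
1. Inner try raises RuntimeError; inner `except RuntimeError as e` catches it.
2. `raise ValueError(...) from e` raises ValueError (RuntimeError is attached as __cause__, but only ValueError is active).
3. Outer `except RuntimeError` does not match ValueError; skipped.
4. Outer `except ValueError` matches → val = 96.
Result: 96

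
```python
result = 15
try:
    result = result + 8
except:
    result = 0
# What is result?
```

Step-by-step execution trace:
1. result starts at 15.
2. try: `result = result + 8` → result = 23. No exception raised.
3. `except` is skipped.
Result: 23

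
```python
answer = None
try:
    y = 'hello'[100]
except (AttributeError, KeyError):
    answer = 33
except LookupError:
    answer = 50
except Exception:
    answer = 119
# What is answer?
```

Step-by-step execution trace:
1. `y = 'hello'[100]` raises IndexError.
2. `except (AttributeError, KeyError)` does not match IndexError; skipped.
3. `except LookupError` matches (IndexError is a subclass of LookupError) → answer = 50.
4. `except Exception` is not reached.
Result: 50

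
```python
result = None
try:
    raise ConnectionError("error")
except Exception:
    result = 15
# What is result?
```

Step-by-step execution trace:
1. `raise ConnectionError(...)` raises ConnectionError.
2. `except Exception` matches (ConnectionError is a subclass of Exception) → result = 15.
Result: 15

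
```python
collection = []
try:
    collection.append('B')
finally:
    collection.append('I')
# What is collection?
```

Step-by-step execution trace:
1. try: `collection.append('B')` → collection = ['B'].
2. The try body completes without raising.
3. finally always runs: `collection.append('I')` → collection = ['B', 'I'].
Result: ['B', 'I']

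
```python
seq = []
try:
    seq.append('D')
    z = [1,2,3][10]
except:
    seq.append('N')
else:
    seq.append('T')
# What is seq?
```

Step-by-step execution trace:
1. try: `seq.append('D')` → seq = ['D'].
2. `z = [1,2,3][10]` raises IndexError.
3. bare `except` matches → `seq.append('N')` → seq = ['D', 'N'].
4. `else` is skipped (an exception was raised).
Result: ['D', 'N']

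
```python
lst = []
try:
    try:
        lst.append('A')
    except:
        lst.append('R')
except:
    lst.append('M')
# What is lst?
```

Step-by-step execution trace:
1. Inner try: `lst.append('A')` → lst = ['A']. No exception raised.
2. Inner `except` is skipped.
3. Inner try completes normally; outer `except` is skipped.
Result: ['A']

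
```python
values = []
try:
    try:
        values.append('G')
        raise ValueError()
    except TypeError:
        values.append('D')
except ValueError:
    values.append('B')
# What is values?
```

Step-by-step execution trace:
1. Inner try: `values.append('G')` → values = ['G'].
2. `raise ValueError()` raises ValueError.
3. Inner `except TypeError` does not match ValueError; exception propagates to outer try.
4. Outer `except ValueError` matches → `values.append('B')` → values = ['G', 'B'].
Result: ['G', 'B']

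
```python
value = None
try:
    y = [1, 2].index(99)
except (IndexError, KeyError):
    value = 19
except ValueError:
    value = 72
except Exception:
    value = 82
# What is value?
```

Step-by-step execution trace:
1. `y = [1, 2].index(99)` raises ValueError.
2. `except (IndexError, KeyError)` does not match ValueError; skipped.
3. `except ValueError` matches (exact type match) → value = 72.
4. `except Exception` is not reached.
Result: 72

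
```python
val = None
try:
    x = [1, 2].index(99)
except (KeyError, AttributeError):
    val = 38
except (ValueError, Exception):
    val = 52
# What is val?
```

Step-by-step execution trace:
1. `x = [1, 2].index(99)` raises ValueError.
2. `except (KeyError, AttributeError)` does not match ValueError; skipped.
3. `except (ValueError, Exception)` matches (ValueError is in the tuple) → val = 52.
Result: 52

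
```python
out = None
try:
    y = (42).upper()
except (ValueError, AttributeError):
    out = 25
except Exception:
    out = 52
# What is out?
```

Step-by-step execution trace:
1. `y = (42).upper()` raises AttributeError.
2. `except (ValueError, AttributeError)` matches (AttributeError is in the tuple) → out = 25.
3. `except Exception` is not reached.
Result: 25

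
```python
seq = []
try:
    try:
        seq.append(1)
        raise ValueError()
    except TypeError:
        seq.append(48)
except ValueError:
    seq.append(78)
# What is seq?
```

Step-by-step execution trace:
1. Inner try: `seq.append(1)` → seq = [1].
2. `raise ValueError()` raises ValueError.
3. Inner `except TypeError` does not match ValueError; exception propagates to outer try.
4. Outer `except ValueError` matches → `seq.append(78)` → seq = [1, 78].
Result: [1, 78]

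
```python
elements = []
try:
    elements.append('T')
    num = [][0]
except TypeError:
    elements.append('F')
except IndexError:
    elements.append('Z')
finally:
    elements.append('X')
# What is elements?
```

Step-by-step execution trace:
1. try: `elements.append('T')` → elements = ['T'].
2. `num = [][0]` raises IndexError.
3. `except TypeError` does not match IndexError; skipped.
4. `except IndexError` matches → `elements.append('Z')` → elements = ['T', 'Z'].
5. finally always runs: `elements.append('X')` → elements = ['T', 'Z', 'X'].
Result: ['T', 'Z', 'X']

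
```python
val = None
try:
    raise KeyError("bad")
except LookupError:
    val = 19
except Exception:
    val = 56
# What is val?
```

Step-by-step execution trace:
1. `raise KeyError(...)` raises KeyError.
2. `except LookupError` matches (KeyError is a subclass of LookupError) → val = 19.
3. `except Exception` is not reached.
Result: 19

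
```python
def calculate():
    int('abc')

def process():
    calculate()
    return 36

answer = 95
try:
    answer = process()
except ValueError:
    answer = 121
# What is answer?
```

Step-by-step execution trace:
1. answer starts at 95.
2. try: `process()` calls `calculate()`.
3. `calculate()` evaluates `int('abc')`, which raises ValueError; it propagates through process (uncaught).
4. `return 36` in process is not reached; the assignment to answer does not complete.
5. `except ValueError` matches → answer = 121.
Result: 121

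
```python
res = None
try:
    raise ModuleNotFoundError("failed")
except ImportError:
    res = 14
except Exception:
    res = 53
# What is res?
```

Step-by-step execution trace:
1. `raise ModuleNotFoundError(...)` raises ModuleNotFoundError.
2. `except ImportError` matches (ModuleNotFoundError is a subclass of ImportError) → res = 14.
3. `except Exception` is not reached.
Result: 14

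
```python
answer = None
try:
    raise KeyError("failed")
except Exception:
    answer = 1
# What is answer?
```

Step-by-step execution trace:
1. `raise KeyError(...)` raises KeyError.
2. `except Exception` matches (KeyError is a subclass of Exception) → answer = 1.
Result: 1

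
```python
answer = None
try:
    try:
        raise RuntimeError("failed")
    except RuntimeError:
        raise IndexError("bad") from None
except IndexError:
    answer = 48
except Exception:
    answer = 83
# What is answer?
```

Step-by-step execution trace:
1. Inner try raises RuntimeError; inner `except RuntimeError` catches it.
2. `raise IndexError(...) from None` raises IndexError (from None suppresses __context__, but the active exception is still IndexError).
3. Outer `except IndexError` matches → answer = 48.
4. `except Exception` is not reached.
Result: 48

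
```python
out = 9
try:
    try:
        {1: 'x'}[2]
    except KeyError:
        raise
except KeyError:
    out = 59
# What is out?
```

Step-by-step execution trace:
1. Inner try: `{1: 'x'}[2]` raises KeyError.
2. Inner `except KeyError` matches; bare `raise` re-raises the same KeyError.
3. Outer `except KeyError` matches → out = 59.
Result: 59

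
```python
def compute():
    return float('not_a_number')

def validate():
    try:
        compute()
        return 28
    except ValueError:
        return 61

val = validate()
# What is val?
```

Step-by-step execution trace:
1. `validate()` calls `compute()`.
2. `compute()` evaluates `float('not_a_number')`, which raises ValueError; it propagates to the caller.
3. `return 28` is not reached.
4. `except ValueError` in validate matches → returns 61.
5. val = 61.
Result: 61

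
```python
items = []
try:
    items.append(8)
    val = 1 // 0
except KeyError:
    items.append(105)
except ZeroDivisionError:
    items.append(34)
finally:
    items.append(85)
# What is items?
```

Step-by-step execution trace:
1. try: `items.append(8)` → items = [8].
2. `val = 1 // 0` raises ZeroDivisionError.
3. `except KeyError` does not match ZeroDivisionError; skipped.
4. `except ZeroDivisionError` matches → `items.append(34)` → items = [8, 34].
5. finally always runs: `items.append(85)` → items = [8, 34, 85].
Result: [8, 34, 85]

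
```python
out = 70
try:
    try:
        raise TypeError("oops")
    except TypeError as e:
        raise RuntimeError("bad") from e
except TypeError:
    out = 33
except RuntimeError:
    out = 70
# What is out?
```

Step-by-step execution trace:
1. Inner try raises TypeError; inner `except TypeError as e` catches it.
2. `raise RuntimeError(...) from e` raises RuntimeError (TypeError is attached as __cause__, but only RuntimeError is active).
3. Outer `except TypeError` does not match RuntimeError; skipped.
4. Outer `except RuntimeError` matches → out = 70.
Result: 70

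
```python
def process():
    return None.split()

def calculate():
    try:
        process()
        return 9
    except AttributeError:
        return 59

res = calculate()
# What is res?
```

Step-by-step execution trace:
1. `calculate()` calls `process()`.
2. `process()` evaluates `None.split()`, which raises AttributeError; it propagates to the caller.
3. `return 9` is not reached.
4. `except AttributeError` in calculate matches → returns 59.
5. res = 59.
Result: 59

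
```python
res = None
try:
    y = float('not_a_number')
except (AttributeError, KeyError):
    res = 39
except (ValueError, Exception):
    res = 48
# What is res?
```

Step-by-step execution trace:
1. `y = float('not_a_number')` raises ValueError.
2. `except (AttributeError, KeyError)` does not match ValueError; skipped.
3. `except (ValueError, Exception)` matches (ValueError is in the tuple) → res = 48.
Result: 48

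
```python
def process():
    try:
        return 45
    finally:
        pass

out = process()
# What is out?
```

Step-by-step execution trace:
1. `process()` enters try: `return 45` sets pending return value 45.
2. Before returning, `finally: pass` runs (no effect).
3. process() returns 45 → out = 45.
Result: 45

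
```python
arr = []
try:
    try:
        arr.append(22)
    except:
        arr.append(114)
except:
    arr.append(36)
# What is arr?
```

Step-by-step execution trace:
1. Inner try: `arr.append(22)` → arr = [22]. No exception raised.
2. Inner `except` is skipped.
3. Inner try completes normally; outer `except` is skipped.
Result: [22]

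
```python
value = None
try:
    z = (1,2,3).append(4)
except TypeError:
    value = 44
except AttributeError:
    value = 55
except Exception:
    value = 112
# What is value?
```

Step-by-step execution trace:
1. `z = (1,2,3).append(4)` raises AttributeError.
2. `except TypeError` does not match AttributeError; skipped.
3. `except AttributeError` matches → value = 55.
4. Remaining except clauses are skipped.
Result: 55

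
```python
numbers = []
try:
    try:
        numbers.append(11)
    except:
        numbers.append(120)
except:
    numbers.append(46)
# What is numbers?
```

Step-by-step execution trace:
1. Inner try: `numbers.append(11)` → numbers = [11]. No exception raised.
2. Inner `except` is skipped.
3. Inner try completes normally; outer `except` is skipped.
Result: [11]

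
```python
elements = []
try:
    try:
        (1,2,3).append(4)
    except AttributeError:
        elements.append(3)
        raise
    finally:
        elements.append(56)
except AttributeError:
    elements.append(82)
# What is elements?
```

Step-by-step execution trace:
1. Inner try: `(1,2,3).append(4)` raises AttributeError.
2. Inner `except AttributeError` matches → `elements.append(3)` → elements = [3].
3. bare `raise` re-raises AttributeError.
4. Inner `finally` runs during unwinding: `elements.append(56)` → elements = [3, 56].
5. Outer `except AttributeError` matches → `elements.append(82)` → elements = [3, 56, 82].
Result: [3, 56, 82]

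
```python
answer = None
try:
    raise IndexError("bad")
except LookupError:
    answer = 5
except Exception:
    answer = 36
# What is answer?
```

Step-by-step execution trace:
1. `raise IndexError(...)` raises IndexError.
2. `except LookupError` matches (IndexError is a subclass of LookupError) → answer = 5.
3. `except Exception` is not reached.
Result: 5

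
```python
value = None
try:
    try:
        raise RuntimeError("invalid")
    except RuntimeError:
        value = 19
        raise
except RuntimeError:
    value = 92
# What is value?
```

Step-by-step execution trace:
1. Inner try: `raise RuntimeError("invalid")` raises RuntimeError.
2. Inner `except RuntimeError` matches → value = 19.
3. bare `raise` re-raises the same RuntimeError.
4. Outer `except RuntimeError` matches → value = 92.
Result: 92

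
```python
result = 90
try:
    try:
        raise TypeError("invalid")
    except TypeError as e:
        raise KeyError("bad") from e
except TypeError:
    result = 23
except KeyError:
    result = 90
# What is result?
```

Step-by-step execution trace:
1. Inner try raises TypeError; inner `except TypeError as e` catches it.
2. `raise KeyError(...) from e` raises KeyError (TypeError is attached as __cause__, but only KeyError is active).
3. Outer `except TypeError` does not match KeyError; skipped.
4. Outer `except KeyError` matches → result = 90.
Result: 90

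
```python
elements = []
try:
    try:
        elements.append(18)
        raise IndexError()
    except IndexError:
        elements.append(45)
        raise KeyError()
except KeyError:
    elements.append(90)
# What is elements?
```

Step-by-step execution trace:
1. Inner try: `elements.append(18)` → elements = [18].
2. `raise IndexError()` raises IndexError.
3. Inner `except IndexError` matches → `elements.append(45)` → elements = [18, 45].
4. `raise KeyError()` raises KeyError; propagates to outer try.
5. Outer `except KeyError` matches → `elements.append(90)` → elements = [18, 45, 90].
Result: [18, 45, 90]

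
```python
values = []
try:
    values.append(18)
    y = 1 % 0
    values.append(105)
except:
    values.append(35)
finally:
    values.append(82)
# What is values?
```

Step-by-step execution trace:
1. try: `values.append(18)` → values = [18].
2. `y = 1 % 0` raises ZeroDivisionError; `values.append(105)` is not reached.
3. bare `except` matches → `values.append(35)` → values = [18, 35].
4. finally always runs: `values.append(82)` → values = [18, 35, 82].
Result: [18, 35, 82]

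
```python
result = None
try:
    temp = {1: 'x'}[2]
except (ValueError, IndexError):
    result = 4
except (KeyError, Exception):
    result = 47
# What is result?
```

Step-by-step execution trace:
1. `temp = {1: 'x'}[2]` raises KeyError.
2. `except (ValueError, IndexError)` does not match KeyError; skipped.
3. `except (KeyError, Exception)` matches (KeyError is in the tuple) → result = 47.
Result: 47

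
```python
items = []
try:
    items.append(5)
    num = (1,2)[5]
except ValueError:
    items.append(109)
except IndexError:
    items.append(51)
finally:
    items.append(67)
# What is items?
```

Step-by-step execution trace:
1. try: `items.append(5)` → items = [5].
2. `num = (1,2)[5]` raises IndexError.
3. `except ValueError` does not match IndexError; skipped.
4. `except IndexError` matches → `items.append(51)` → items = [5, 51].
5. finally always runs: `items.append(67)` → items = [5, 51, 67].
Result: [5, 51, 67]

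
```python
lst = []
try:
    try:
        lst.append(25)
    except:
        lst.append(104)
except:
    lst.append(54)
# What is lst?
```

Step-by-step execution trace:
1. Inner try: `lst.append(25)` → lst = [25]. No exception raised.
2. Inner `except` is skipped.
3. Inner try completes normally; outer `except` is skipped.
Result: [25]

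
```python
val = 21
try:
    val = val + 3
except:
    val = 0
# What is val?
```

Step-by-step execution trace:
1. val starts at 21.
2. try: `val = val + 3` → val = 24. No exception raised.
3. `except` is skipped.
Result: 24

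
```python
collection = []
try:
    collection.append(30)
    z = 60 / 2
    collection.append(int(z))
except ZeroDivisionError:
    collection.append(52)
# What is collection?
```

Step-by-step execution trace:
1. try: `collection.append(30)` → collection = [30].
2. `z = 60 / 2` → z = 30.0. No exception raised.
3. `collection.append(int(z))` → collection = [30, 30].
4. `except ZeroDivisionError` is skipped (no exception was raised).
Result: [30, 30]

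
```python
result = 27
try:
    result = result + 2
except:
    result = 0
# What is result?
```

Step-by-step execution trace:
1. result starts at 27.
2. try: `result = result + 2` → result = 29. No exception raised.
3. `except` is skipped.
Result: 29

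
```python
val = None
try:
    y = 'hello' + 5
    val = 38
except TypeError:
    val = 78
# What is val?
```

Step-by-step execution trace:
1. `y = 'hello' + 5` raises TypeError.
2. `val = 38` is not reached.
3. `except TypeError` matches → val = 78.
Result: 78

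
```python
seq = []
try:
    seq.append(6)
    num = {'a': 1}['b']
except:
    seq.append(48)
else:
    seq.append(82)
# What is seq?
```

Step-by-step execution trace:
1. try: `seq.append(6)` → seq = [6].
2. `num = {'a': 1}['b']` raises KeyError.
3. bare `except` matches → `seq.append(48)` → seq = [6, 48].
4. `else` is skipped (an exception was raised).
Result: [6, 48]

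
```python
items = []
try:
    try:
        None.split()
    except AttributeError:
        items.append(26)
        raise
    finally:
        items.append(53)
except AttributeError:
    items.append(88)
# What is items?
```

Step-by-step execution trace:
1. Inner try: `None.split()` raises AttributeError.
2. Inner `except AttributeError` matches → `items.append(26)` → items = [26].
3. bare `raise` re-raises AttributeError.
4. Inner `finally` runs during unwinding: `items.append(53)` → items = [26, 53].
5. Outer `except AttributeError` matches → `items.append(88)` → items = [26, 53, 88].
Result: [26, 53, 88]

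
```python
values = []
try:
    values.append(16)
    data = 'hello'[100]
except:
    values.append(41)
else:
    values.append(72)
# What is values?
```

Step-by-step execution trace:
1. try: `values.append(16)` → values = [16].
2. `data = 'hello'[100]` raises IndexError.
3. bare `except` matches → `values.append(41)` → values = [16, 41].
4. `else` is skipped (an exception was raised).
Result: [16, 41]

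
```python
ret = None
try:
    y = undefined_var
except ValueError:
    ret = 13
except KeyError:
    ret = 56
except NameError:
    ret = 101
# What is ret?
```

Step-by-step execution trace:
1. `y = undefined_var` raises NameError.
2. `except ValueError` does not match NameError; skipped.
3. `except KeyError` does not match NameError; skipped.
4. `except NameError` matches → ret = 101.
Result: 101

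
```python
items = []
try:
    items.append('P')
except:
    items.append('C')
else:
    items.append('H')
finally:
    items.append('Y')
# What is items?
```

Step-by-step execution trace:
1. try: `items.append('P')` → items = ['P']. No exception raised.
2. `except` is skipped.
3. `else` runs: `items.append('H')` → items = ['P', 'H'].
4. `finally` always runs: `items.append('Y')` → items = ['P', 'H', 'Y'].
Result: ['P', 'H', 'Y']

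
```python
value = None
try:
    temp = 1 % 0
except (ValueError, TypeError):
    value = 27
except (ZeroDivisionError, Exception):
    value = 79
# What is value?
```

Step-by-step execution trace:
1. `temp = 1 % 0` raises ZeroDivisionError.
2. `except (ValueError, TypeError)` does not match ZeroDivisionError; skipped.
3. `except (ZeroDivisionError, Exception)` matches (ZeroDivisionError is in the tuple) → value = 79.
Result: 79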